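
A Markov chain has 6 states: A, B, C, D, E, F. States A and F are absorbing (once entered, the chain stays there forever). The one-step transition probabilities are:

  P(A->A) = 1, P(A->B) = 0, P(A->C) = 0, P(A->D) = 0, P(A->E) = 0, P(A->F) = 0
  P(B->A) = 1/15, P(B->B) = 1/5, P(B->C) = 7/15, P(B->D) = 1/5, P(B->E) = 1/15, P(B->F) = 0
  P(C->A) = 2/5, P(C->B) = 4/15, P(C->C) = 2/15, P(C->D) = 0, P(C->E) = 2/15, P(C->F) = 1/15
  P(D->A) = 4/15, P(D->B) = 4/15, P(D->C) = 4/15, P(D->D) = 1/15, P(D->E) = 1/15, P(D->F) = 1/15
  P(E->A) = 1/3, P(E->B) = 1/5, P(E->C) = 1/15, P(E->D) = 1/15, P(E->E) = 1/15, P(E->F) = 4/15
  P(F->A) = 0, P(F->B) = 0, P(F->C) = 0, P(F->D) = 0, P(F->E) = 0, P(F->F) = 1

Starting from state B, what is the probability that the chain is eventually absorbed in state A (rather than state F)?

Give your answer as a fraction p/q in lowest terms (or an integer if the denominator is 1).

Answer: 776/961

Derivation:
Let a_i = P(absorbed in A | start in state i).
Boundary conditions: a_A = 1, a_F = 0.
For each transient state i, a_i = sum_j P(i->j) * a_j:
  a_B = 1/15*a_A + 1/5*a_B + 7/15*a_C + 1/5*a_D + 1/15*a_E + 0*a_F
  a_C = 2/5*a_A + 4/15*a_B + 2/15*a_C + 0*a_D + 2/15*a_E + 1/15*a_F
  a_D = 4/15*a_A + 4/15*a_B + 4/15*a_C + 1/15*a_D + 1/15*a_E + 1/15*a_F
  a_E = 1/3*a_A + 1/5*a_B + 1/15*a_C + 1/15*a_D + 1/15*a_E + 4/15*a_F

Substituting a_A = 1 and a_F = 0, rearrange to (I - Q) a = r where r[i] = P(i -> A):
  [4/5, -7/15, -1/5, -1/15] . (a_B, a_C, a_D, a_E) = 1/15
  [-4/15, 13/15, 0, -2/15] . (a_B, a_C, a_D, a_E) = 2/5
  [-4/15, -4/15, 14/15, -1/15] . (a_B, a_C, a_D, a_E) = 4/15
  [-1/5, -1/15, -1/15, 14/15] . (a_B, a_C, a_D, a_E) = 1/3

Solving yields:
  a_B = 776/961
  a_C = 16330/20181
  a_D = 5339/6727
  a_E = 13010/20181

Starting state is B, so the absorption probability is a_B = 776/961.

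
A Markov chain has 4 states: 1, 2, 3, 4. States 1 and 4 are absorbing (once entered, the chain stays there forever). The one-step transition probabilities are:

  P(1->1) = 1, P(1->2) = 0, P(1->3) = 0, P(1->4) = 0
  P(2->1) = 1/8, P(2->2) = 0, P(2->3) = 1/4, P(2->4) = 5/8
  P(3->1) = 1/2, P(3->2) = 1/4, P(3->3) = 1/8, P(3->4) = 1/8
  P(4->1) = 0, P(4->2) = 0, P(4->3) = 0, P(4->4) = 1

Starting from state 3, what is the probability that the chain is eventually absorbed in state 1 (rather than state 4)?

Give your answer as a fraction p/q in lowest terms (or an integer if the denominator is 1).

Let a_i = P(absorbed in 1 | start in state i).
Boundary conditions: a_1 = 1, a_4 = 0.
For each transient state i, a_i = sum_j P(i->j) * a_j:
  a_2 = 1/8*a_1 + 0*a_2 + 1/4*a_3 + 5/8*a_4
  a_3 = 1/2*a_1 + 1/4*a_2 + 1/8*a_3 + 1/8*a_4

Substituting a_1 = 1 and a_4 = 0, rearrange to (I - Q) a = r where r[i] = P(i -> 1):
  [1, -1/4] . (a_2, a_3) = 1/8
  [-1/4, 7/8] . (a_2, a_3) = 1/2

Solving yields:
  a_2 = 15/52
  a_3 = 17/26

Starting state is 3, so the absorption probability is a_3 = 17/26.

Answer: 17/26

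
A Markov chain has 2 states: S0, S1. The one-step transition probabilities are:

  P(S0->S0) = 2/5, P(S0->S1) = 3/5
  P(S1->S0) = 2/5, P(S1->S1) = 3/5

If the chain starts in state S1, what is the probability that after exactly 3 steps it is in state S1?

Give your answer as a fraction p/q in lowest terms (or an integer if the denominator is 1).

Answer: 3/5

Derivation:
Computing P^3 by repeated multiplication:
P^1 =
  S0: [2/5, 3/5]
  S1: [2/5, 3/5]
P^2 =
  S0: [2/5, 3/5]
  S1: [2/5, 3/5]
P^3 =
  S0: [2/5, 3/5]
  S1: [2/5, 3/5]

(P^3)[S1 -> S1] = 3/5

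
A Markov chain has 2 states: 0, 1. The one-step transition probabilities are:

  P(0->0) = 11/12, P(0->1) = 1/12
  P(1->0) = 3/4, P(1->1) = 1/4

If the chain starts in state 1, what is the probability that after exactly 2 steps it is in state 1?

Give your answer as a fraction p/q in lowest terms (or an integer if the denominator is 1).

Answer: 1/8

Derivation:
Computing P^2 by repeated multiplication:
P^1 =
  0: [11/12, 1/12]
  1: [3/4, 1/4]
P^2 =
  0: [65/72, 7/72]
  1: [7/8, 1/8]

(P^2)[1 -> 1] = 1/8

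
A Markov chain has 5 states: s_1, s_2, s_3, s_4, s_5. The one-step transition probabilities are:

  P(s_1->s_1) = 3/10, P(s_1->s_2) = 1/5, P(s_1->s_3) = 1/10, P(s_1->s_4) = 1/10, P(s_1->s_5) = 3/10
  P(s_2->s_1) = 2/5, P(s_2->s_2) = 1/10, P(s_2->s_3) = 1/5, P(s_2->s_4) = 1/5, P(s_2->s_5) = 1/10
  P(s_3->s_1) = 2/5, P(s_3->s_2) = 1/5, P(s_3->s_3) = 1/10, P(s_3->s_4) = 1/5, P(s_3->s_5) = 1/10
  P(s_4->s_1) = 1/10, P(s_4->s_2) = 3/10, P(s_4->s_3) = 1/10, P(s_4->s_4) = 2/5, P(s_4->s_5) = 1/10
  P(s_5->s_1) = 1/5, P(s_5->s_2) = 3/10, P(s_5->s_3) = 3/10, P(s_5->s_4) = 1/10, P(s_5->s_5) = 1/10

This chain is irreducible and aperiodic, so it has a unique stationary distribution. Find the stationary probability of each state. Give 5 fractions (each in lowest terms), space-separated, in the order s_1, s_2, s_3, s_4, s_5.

Answer: 247/876 515/2409 1471/9636 57/292 137/876

Derivation:
The stationary distribution satisfies pi = pi * P, i.e.:
  pi_s_1 = 3/10*pi_s_1 + 2/5*pi_s_2 + 2/5*pi_s_3 + 1/10*pi_s_4 + 1/5*pi_s_5
  pi_s_2 = 1/5*pi_s_1 + 1/10*pi_s_2 + 1/5*pi_s_3 + 3/10*pi_s_4 + 3/10*pi_s_5
  pi_s_3 = 1/10*pi_s_1 + 1/5*pi_s_2 + 1/10*pi_s_3 + 1/10*pi_s_4 + 3/10*pi_s_5
  pi_s_4 = 1/10*pi_s_1 + 1/5*pi_s_2 + 1/5*pi_s_3 + 2/5*pi_s_4 + 1/10*pi_s_5
  pi_s_5 = 3/10*pi_s_1 + 1/10*pi_s_2 + 1/10*pi_s_3 + 1/10*pi_s_4 + 1/10*pi_s_5
with normalization: pi_s_1 + pi_s_2 + pi_s_3 + pi_s_4 + pi_s_5 = 1.

Using the first 4 balance equations plus normalization, the linear system A*pi = b is:
  [-7/10, 2/5, 2/5, 1/10, 1/5] . pi = 0
  [1/5, -9/10, 1/5, 3/10, 3/10] . pi = 0
  [1/10, 1/5, -9/10, 1/10, 3/10] . pi = 0
  [1/10, 1/5, 1/5, -3/5, 1/10] . pi = 0
  [1, 1, 1, 1, 1] . pi = 1

Solving yields:
  pi_s_1 = 247/876
  pi_s_2 = 515/2409
  pi_s_3 = 1471/9636
  pi_s_4 = 57/292
  pi_s_5 = 137/876

Verification (pi * P):
  247/876*3/10 + 515/2409*2/5 + 1471/9636*2/5 + 57/292*1/10 + 137/876*1/5 = 247/876 = pi_s_1  (ok)
  247/876*1/5 + 515/2409*1/10 + 1471/9636*1/5 + 57/292*3/10 + 137/876*3/10 = 515/2409 = pi_s_2  (ok)
  247/876*1/10 + 515/2409*1/5 + 1471/9636*1/10 + 57/292*1/10 + 137/876*3/10 = 1471/9636 = pi_s_3  (ok)
  247/876*1/10 + 515/2409*1/5 + 1471/9636*1/5 + 57/292*2/5 + 137/876*1/10 = 57/292 = pi_s_4  (ok)
  247/876*3/10 + 515/2409*1/10 + 1471/9636*1/10 + 57/292*1/10 + 137/876*1/10 = 137/876 = pi_s_5  (ok)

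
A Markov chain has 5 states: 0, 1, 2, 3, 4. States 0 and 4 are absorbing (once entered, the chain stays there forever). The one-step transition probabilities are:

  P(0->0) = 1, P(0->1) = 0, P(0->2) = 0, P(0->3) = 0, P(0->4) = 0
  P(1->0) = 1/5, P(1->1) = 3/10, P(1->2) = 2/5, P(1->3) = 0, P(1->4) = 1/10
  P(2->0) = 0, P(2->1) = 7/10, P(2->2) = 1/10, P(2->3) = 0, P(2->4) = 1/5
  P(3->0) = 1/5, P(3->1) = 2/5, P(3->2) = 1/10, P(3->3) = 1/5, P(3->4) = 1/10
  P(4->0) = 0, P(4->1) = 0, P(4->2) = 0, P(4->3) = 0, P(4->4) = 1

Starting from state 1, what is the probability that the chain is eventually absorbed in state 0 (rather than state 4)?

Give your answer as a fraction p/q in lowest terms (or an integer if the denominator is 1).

Let a_i = P(absorbed in 0 | start in state i).
Boundary conditions: a_0 = 1, a_4 = 0.
For each transient state i, a_i = sum_j P(i->j) * a_j:
  a_1 = 1/5*a_0 + 3/10*a_1 + 2/5*a_2 + 0*a_3 + 1/10*a_4
  a_2 = 0*a_0 + 7/10*a_1 + 1/10*a_2 + 0*a_3 + 1/5*a_4
  a_3 = 1/5*a_0 + 2/5*a_1 + 1/10*a_2 + 1/5*a_3 + 1/10*a_4

Substituting a_0 = 1 and a_4 = 0, rearrange to (I - Q) a = r where r[i] = P(i -> 0):
  [7/10, -2/5, 0] . (a_1, a_2, a_3) = 1/5
  [-7/10, 9/10, 0] . (a_1, a_2, a_3) = 0
  [-2/5, -1/10, 4/5] . (a_1, a_2, a_3) = 1/5

Solving yields:
  a_1 = 18/35
  a_2 = 2/5
  a_3 = 39/70

Starting state is 1, so the absorption probability is a_1 = 18/35.

Answer: 18/35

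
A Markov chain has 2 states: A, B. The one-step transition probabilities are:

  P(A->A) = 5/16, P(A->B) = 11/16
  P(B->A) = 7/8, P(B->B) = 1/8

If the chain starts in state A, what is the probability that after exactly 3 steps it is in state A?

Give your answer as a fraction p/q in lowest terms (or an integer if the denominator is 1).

Computing P^3 by repeated multiplication:
P^1 =
  A: [5/16, 11/16]
  B: [7/8, 1/8]
P^2 =
  A: [179/256, 77/256]
  B: [49/128, 79/128]
P^3 =
  A: [1973/4096, 2123/4096]
  B: [1351/2048, 697/2048]

(P^3)[A -> A] = 1973/4096

Answer: 1973/4096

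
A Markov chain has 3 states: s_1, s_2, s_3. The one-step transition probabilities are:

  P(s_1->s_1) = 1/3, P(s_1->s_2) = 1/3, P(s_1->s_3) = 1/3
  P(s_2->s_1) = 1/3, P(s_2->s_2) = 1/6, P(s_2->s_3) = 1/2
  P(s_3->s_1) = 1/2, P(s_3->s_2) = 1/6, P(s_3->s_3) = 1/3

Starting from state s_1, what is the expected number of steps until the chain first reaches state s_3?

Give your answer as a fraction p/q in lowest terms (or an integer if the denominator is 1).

Answer: 21/8

Derivation:
Let h_i = expected steps to first reach s_3 from state i.
Boundary: h_s_3 = 0.
First-step equations for the other states:
  h_s_1 = 1 + 1/3*h_s_1 + 1/3*h_s_2 + 1/3*h_s_3
  h_s_2 = 1 + 1/3*h_s_1 + 1/6*h_s_2 + 1/2*h_s_3

Substituting h_s_3 = 0 and rearranging gives the linear system (I - Q) h = 1:
  [2/3, -1/3] . (h_s_1, h_s_2) = 1
  [-1/3, 5/6] . (h_s_1, h_s_2) = 1

Solving yields:
  h_s_1 = 21/8
  h_s_2 = 9/4

Starting state is s_1, so the expected hitting time is h_s_1 = 21/8.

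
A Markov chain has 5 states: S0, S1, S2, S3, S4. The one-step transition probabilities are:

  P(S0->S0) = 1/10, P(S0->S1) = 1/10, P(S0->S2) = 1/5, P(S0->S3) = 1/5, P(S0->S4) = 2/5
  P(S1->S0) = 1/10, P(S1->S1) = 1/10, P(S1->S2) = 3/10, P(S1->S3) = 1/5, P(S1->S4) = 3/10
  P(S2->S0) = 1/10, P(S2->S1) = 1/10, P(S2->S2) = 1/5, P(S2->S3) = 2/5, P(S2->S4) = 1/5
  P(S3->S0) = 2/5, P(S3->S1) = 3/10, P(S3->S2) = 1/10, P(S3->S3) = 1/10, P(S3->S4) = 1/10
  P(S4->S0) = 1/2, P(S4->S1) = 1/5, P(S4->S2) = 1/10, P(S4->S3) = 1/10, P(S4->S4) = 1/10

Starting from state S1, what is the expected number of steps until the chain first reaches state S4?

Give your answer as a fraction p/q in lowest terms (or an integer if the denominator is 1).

Let h_i = expected steps to first reach S4 from state i.
Boundary: h_S4 = 0.
First-step equations for the other states:
  h_S0 = 1 + 1/10*h_S0 + 1/10*h_S1 + 1/5*h_S2 + 1/5*h_S3 + 2/5*h_S4
  h_S1 = 1 + 1/10*h_S0 + 1/10*h_S1 + 3/10*h_S2 + 1/5*h_S3 + 3/10*h_S4
  h_S2 = 1 + 1/10*h_S0 + 1/10*h_S1 + 1/5*h_S2 + 2/5*h_S3 + 1/5*h_S4
  h_S3 = 1 + 2/5*h_S0 + 3/10*h_S1 + 1/10*h_S2 + 1/10*h_S3 + 1/10*h_S4

Substituting h_S4 = 0 and rearranging gives the linear system (I - Q) h = 1:
  [9/10, -1/10, -1/5, -1/5] . (h_S0, h_S1, h_S2, h_S3) = 1
  [-1/10, 9/10, -3/10, -1/5] . (h_S0, h_S1, h_S2, h_S3) = 1
  [-1/10, -1/10, 4/5, -2/5] . (h_S0, h_S1, h_S2, h_S3) = 1
  [-2/5, -3/10, -1/10, 9/10] . (h_S0, h_S1, h_S2, h_S3) = 1

Solving yields:
  h_S0 = 2790/787
  h_S1 = 3140/787
  h_S2 = 3500/787
  h_S3 = 3550/787

Starting state is S1, so the expected hitting time is h_S1 = 3140/787.

Answer: 3140/787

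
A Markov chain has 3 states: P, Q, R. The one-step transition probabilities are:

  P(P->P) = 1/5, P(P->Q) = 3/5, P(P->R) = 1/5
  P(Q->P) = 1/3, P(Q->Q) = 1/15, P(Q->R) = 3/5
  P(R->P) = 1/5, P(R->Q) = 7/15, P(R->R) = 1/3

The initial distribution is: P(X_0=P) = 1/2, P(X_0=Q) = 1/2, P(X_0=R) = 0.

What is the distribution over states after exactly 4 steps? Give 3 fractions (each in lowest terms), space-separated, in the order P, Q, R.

Propagating the distribution step by step (d_{t+1} = d_t * P):
d_0 = (P=1/2, Q=1/2, R=0)
  d_1[P] = 1/2*1/5 + 1/2*1/3 + 0*1/5 = 4/15
  d_1[Q] = 1/2*3/5 + 1/2*1/15 + 0*7/15 = 1/3
  d_1[R] = 1/2*1/5 + 1/2*3/5 + 0*1/3 = 2/5
d_1 = (P=4/15, Q=1/3, R=2/5)
  d_2[P] = 4/15*1/5 + 1/3*1/3 + 2/5*1/5 = 11/45
  d_2[Q] = 4/15*3/5 + 1/3*1/15 + 2/5*7/15 = 83/225
  d_2[R] = 4/15*1/5 + 1/3*3/5 + 2/5*1/3 = 29/75
d_2 = (P=11/45, Q=83/225, R=29/75)
  d_3[P] = 11/45*1/5 + 83/225*1/3 + 29/75*1/5 = 841/3375
  d_3[Q] = 11/45*3/5 + 83/225*1/15 + 29/75*7/15 = 1187/3375
  d_3[R] = 11/45*1/5 + 83/225*3/5 + 29/75*1/3 = 449/1125
d_3 = (P=841/3375, Q=1187/3375, R=449/1125)
  d_4[P] = 841/3375*1/5 + 1187/3375*1/3 + 449/1125*1/5 = 12499/50625
  d_4[Q] = 841/3375*3/5 + 1187/3375*1/15 + 449/1125*7/15 = 3637/10125
  d_4[R] = 841/3375*1/5 + 1187/3375*3/5 + 449/1125*1/3 = 6647/16875
d_4 = (P=12499/50625, Q=3637/10125, R=6647/16875)

Answer: 12499/50625 3637/10125 6647/16875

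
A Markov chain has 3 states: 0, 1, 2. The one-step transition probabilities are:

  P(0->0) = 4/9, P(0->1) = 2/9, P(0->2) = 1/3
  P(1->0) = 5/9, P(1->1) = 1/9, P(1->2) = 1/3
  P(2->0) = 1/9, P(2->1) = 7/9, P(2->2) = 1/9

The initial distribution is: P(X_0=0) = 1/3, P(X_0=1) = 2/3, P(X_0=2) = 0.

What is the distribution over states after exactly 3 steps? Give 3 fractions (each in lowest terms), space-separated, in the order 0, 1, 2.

Propagating the distribution step by step (d_{t+1} = d_t * P):
d_0 = (0=1/3, 1=2/3, 2=0)
  d_1[0] = 1/3*4/9 + 2/3*5/9 + 0*1/9 = 14/27
  d_1[1] = 1/3*2/9 + 2/3*1/9 + 0*7/9 = 4/27
  d_1[2] = 1/3*1/3 + 2/3*1/3 + 0*1/9 = 1/3
d_1 = (0=14/27, 1=4/27, 2=1/3)
  d_2[0] = 14/27*4/9 + 4/27*5/9 + 1/3*1/9 = 85/243
  d_2[1] = 14/27*2/9 + 4/27*1/9 + 1/3*7/9 = 95/243
  d_2[2] = 14/27*1/3 + 4/27*1/3 + 1/3*1/9 = 7/27
d_2 = (0=85/243, 1=95/243, 2=7/27)
  d_3[0] = 85/243*4/9 + 95/243*5/9 + 7/27*1/9 = 878/2187
  d_3[1] = 85/243*2/9 + 95/243*1/9 + 7/27*7/9 = 706/2187
  d_3[2] = 85/243*1/3 + 95/243*1/3 + 7/27*1/9 = 67/243
d_3 = (0=878/2187, 1=706/2187, 2=67/243)

Answer: 878/2187 706/2187 67/243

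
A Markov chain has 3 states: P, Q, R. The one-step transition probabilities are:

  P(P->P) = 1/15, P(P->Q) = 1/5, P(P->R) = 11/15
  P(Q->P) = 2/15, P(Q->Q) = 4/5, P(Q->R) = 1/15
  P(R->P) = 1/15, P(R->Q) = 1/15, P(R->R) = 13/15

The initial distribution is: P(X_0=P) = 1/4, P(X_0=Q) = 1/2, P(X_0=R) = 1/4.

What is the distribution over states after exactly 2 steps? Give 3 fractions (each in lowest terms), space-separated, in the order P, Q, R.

Answer: 22/225 19/45 12/25

Derivation:
Propagating the distribution step by step (d_{t+1} = d_t * P):
d_0 = (P=1/4, Q=1/2, R=1/4)
  d_1[P] = 1/4*1/15 + 1/2*2/15 + 1/4*1/15 = 1/10
  d_1[Q] = 1/4*1/5 + 1/2*4/5 + 1/4*1/15 = 7/15
  d_1[R] = 1/4*11/15 + 1/2*1/15 + 1/4*13/15 = 13/30
d_1 = (P=1/10, Q=7/15, R=13/30)
  d_2[P] = 1/10*1/15 + 7/15*2/15 + 13/30*1/15 = 22/225
  d_2[Q] = 1/10*1/5 + 7/15*4/5 + 13/30*1/15 = 19/45
  d_2[R] = 1/10*11/15 + 7/15*1/15 + 13/30*13/15 = 12/25
d_2 = (P=22/225, Q=19/45, R=12/25)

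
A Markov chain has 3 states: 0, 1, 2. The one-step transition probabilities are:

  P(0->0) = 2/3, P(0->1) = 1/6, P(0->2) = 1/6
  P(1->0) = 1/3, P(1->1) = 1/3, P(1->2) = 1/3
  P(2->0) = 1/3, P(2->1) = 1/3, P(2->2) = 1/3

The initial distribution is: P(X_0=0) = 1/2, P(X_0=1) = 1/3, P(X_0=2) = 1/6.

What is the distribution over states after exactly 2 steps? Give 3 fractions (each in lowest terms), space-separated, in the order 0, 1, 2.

Answer: 1/2 1/4 1/4

Derivation:
Propagating the distribution step by step (d_{t+1} = d_t * P):
d_0 = (0=1/2, 1=1/3, 2=1/6)
  d_1[0] = 1/2*2/3 + 1/3*1/3 + 1/6*1/3 = 1/2
  d_1[1] = 1/2*1/6 + 1/3*1/3 + 1/6*1/3 = 1/4
  d_1[2] = 1/2*1/6 + 1/3*1/3 + 1/6*1/3 = 1/4
d_1 = (0=1/2, 1=1/4, 2=1/4)
  d_2[0] = 1/2*2/3 + 1/4*1/3 + 1/4*1/3 = 1/2
  d_2[1] = 1/2*1/6 + 1/4*1/3 + 1/4*1/3 = 1/4
  d_2[2] = 1/2*1/6 + 1/4*1/3 + 1/4*1/3 = 1/4
d_2 = (0=1/2, 1=1/4, 2=1/4)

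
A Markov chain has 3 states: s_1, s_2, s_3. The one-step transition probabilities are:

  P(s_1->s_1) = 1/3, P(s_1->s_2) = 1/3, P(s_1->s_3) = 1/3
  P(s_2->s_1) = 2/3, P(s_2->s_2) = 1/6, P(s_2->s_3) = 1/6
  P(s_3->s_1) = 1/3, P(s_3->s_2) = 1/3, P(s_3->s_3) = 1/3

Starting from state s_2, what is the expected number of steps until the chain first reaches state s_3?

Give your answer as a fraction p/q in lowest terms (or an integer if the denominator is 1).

Let h_i = expected steps to first reach s_3 from state i.
Boundary: h_s_3 = 0.
First-step equations for the other states:
  h_s_1 = 1 + 1/3*h_s_1 + 1/3*h_s_2 + 1/3*h_s_3
  h_s_2 = 1 + 2/3*h_s_1 + 1/6*h_s_2 + 1/6*h_s_3

Substituting h_s_3 = 0 and rearranging gives the linear system (I - Q) h = 1:
  [2/3, -1/3] . (h_s_1, h_s_2) = 1
  [-2/3, 5/6] . (h_s_1, h_s_2) = 1

Solving yields:
  h_s_1 = 7/2
  h_s_2 = 4

Starting state is s_2, so the expected hitting time is h_s_2 = 4.

Answer: 4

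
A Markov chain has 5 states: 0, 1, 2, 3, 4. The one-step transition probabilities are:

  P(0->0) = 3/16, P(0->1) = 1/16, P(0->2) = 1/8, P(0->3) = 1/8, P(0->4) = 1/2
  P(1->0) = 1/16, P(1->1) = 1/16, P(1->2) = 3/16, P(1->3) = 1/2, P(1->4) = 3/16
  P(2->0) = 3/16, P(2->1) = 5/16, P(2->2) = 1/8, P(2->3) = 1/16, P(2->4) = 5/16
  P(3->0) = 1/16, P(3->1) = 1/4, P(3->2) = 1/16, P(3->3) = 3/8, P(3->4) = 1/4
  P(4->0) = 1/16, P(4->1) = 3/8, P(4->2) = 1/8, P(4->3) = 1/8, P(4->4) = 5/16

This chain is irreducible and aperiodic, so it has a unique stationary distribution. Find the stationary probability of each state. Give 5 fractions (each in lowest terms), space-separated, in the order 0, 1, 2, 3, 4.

The stationary distribution satisfies pi = pi * P, i.e.:
  pi_0 = 3/16*pi_0 + 1/16*pi_1 + 3/16*pi_2 + 1/16*pi_3 + 1/16*pi_4
  pi_1 = 1/16*pi_0 + 1/16*pi_1 + 5/16*pi_2 + 1/4*pi_3 + 3/8*pi_4
  pi_2 = 1/8*pi_0 + 3/16*pi_1 + 1/8*pi_2 + 1/16*pi_3 + 1/8*pi_4
  pi_3 = 1/8*pi_0 + 1/2*pi_1 + 1/16*pi_2 + 3/8*pi_3 + 1/8*pi_4
  pi_4 = 1/2*pi_0 + 3/16*pi_1 + 5/16*pi_2 + 1/4*pi_3 + 5/16*pi_4
with normalization: pi_0 + pi_1 + pi_2 + pi_3 + pi_4 = 1.

Using the first 4 balance equations plus normalization, the linear system A*pi = b is:
  [-13/16, 1/16, 3/16, 1/16, 1/16] . pi = 0
  [1/16, -15/16, 5/16, 1/4, 3/8] . pi = 0
  [1/8, 3/16, -7/8, 1/16, 1/8] . pi = 0
  [1/8, 1/2, 1/16, -5/8, 1/8] . pi = 0
  [1, 1, 1, 1, 1] . pi = 1

Solving yields:
  pi_0 = 5243/58958
  pi_1 = 13721/58958
  pi_2 = 3611/29479
  pi_3 = 16085/58958
  pi_4 = 407/1438

Verification (pi * P):
  5243/58958*3/16 + 13721/58958*1/16 + 3611/29479*3/16 + 16085/58958*1/16 + 407/1438*1/16 = 5243/58958 = pi_0  (ok)
  5243/58958*1/16 + 13721/58958*1/16 + 3611/29479*5/16 + 16085/58958*1/4 + 407/1438*3/8 = 13721/58958 = pi_1  (ok)
  5243/58958*1/8 + 13721/58958*3/16 + 3611/29479*1/8 + 16085/58958*1/16 + 407/1438*1/8 = 3611/29479 = pi_2  (ok)
  5243/58958*1/8 + 13721/58958*1/2 + 3611/29479*1/16 + 16085/58958*3/8 + 407/1438*1/8 = 16085/58958 = pi_3  (ok)
  5243/58958*1/2 + 13721/58958*3/16 + 3611/29479*5/16 + 16085/58958*1/4 + 407/1438*5/16 = 407/1438 = pi_4  (ok)

Answer: 5243/58958 13721/58958 3611/29479 16085/58958 407/1438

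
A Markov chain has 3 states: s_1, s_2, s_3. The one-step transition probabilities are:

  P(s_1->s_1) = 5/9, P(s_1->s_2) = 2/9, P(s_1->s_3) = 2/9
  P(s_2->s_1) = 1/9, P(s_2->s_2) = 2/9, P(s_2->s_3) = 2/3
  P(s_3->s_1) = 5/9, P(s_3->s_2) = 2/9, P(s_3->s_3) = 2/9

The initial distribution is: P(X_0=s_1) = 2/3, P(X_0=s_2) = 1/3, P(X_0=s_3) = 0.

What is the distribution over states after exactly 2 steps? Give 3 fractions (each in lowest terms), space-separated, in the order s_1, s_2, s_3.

Propagating the distribution step by step (d_{t+1} = d_t * P):
d_0 = (s_1=2/3, s_2=1/3, s_3=0)
  d_1[s_1] = 2/3*5/9 + 1/3*1/9 + 0*5/9 = 11/27
  d_1[s_2] = 2/3*2/9 + 1/3*2/9 + 0*2/9 = 2/9
  d_1[s_3] = 2/3*2/9 + 1/3*2/3 + 0*2/9 = 10/27
d_1 = (s_1=11/27, s_2=2/9, s_3=10/27)
  d_2[s_1] = 11/27*5/9 + 2/9*1/9 + 10/27*5/9 = 37/81
  d_2[s_2] = 11/27*2/9 + 2/9*2/9 + 10/27*2/9 = 2/9
  d_2[s_3] = 11/27*2/9 + 2/9*2/3 + 10/27*2/9 = 26/81
d_2 = (s_1=37/81, s_2=2/9, s_3=26/81)

Answer: 37/81 2/9 26/81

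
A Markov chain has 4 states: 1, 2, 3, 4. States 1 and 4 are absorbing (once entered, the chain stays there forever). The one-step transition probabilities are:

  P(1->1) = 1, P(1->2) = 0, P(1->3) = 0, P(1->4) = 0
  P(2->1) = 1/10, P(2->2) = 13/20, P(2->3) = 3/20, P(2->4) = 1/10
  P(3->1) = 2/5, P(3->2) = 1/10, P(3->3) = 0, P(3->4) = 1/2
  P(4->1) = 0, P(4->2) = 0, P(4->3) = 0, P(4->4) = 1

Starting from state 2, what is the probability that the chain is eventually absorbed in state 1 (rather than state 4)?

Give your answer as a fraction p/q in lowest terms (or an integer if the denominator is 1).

Let a_i = P(absorbed in 1 | start in state i).
Boundary conditions: a_1 = 1, a_4 = 0.
For each transient state i, a_i = sum_j P(i->j) * a_j:
  a_2 = 1/10*a_1 + 13/20*a_2 + 3/20*a_3 + 1/10*a_4
  a_3 = 2/5*a_1 + 1/10*a_2 + 0*a_3 + 1/2*a_4

Substituting a_1 = 1 and a_4 = 0, rearrange to (I - Q) a = r where r[i] = P(i -> 1):
  [7/20, -3/20] . (a_2, a_3) = 1/10
  [-1/10, 1] . (a_2, a_3) = 2/5

Solving yields:
  a_2 = 32/67
  a_3 = 30/67

Starting state is 2, so the absorption probability is a_2 = 32/67.

Answer: 32/67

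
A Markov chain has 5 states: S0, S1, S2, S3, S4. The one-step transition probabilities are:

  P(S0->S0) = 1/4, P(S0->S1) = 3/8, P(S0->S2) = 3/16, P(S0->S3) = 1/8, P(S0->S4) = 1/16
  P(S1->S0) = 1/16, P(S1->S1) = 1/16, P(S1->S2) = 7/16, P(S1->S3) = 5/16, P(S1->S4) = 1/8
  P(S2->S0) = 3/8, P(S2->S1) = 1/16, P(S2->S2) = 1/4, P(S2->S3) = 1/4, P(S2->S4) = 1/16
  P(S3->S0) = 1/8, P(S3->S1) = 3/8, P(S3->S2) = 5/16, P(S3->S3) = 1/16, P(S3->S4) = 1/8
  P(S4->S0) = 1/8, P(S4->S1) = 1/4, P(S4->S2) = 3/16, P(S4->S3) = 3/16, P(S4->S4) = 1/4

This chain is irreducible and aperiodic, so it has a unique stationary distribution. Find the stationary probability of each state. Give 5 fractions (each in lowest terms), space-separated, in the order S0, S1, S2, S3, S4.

Answer: 3835/18404 959/4601 10359/36808 14273/73616 7941/73616

Derivation:
The stationary distribution satisfies pi = pi * P, i.e.:
  pi_S0 = 1/4*pi_S0 + 1/16*pi_S1 + 3/8*pi_S2 + 1/8*pi_S3 + 1/8*pi_S4
  pi_S1 = 3/8*pi_S0 + 1/16*pi_S1 + 1/16*pi_S2 + 3/8*pi_S3 + 1/4*pi_S4
  pi_S2 = 3/16*pi_S0 + 7/16*pi_S1 + 1/4*pi_S2 + 5/16*pi_S3 + 3/16*pi_S4
  pi_S3 = 1/8*pi_S0 + 5/16*pi_S1 + 1/4*pi_S2 + 1/16*pi_S3 + 3/16*pi_S4
  pi_S4 = 1/16*pi_S0 + 1/8*pi_S1 + 1/16*pi_S2 + 1/8*pi_S3 + 1/4*pi_S4
with normalization: pi_S0 + pi_S1 + pi_S2 + pi_S3 + pi_S4 = 1.

Using the first 4 balance equations plus normalization, the linear system A*pi = b is:
  [-3/4, 1/16, 3/8, 1/8, 1/8] . pi = 0
  [3/8, -15/16, 1/16, 3/8, 1/4] . pi = 0
  [3/16, 7/16, -3/4, 5/16, 3/16] . pi = 0
  [1/8, 5/16, 1/4, -15/16, 3/16] . pi = 0
  [1, 1, 1, 1, 1] . pi = 1

Solving yields:
  pi_S0 = 3835/18404
  pi_S1 = 959/4601
  pi_S2 = 10359/36808
  pi_S3 = 14273/73616
  pi_S4 = 7941/73616

Verification (pi * P):
  3835/18404*1/4 + 959/4601*1/16 + 10359/36808*3/8 + 14273/73616*1/8 + 7941/73616*1/8 = 3835/18404 = pi_S0  (ok)
  3835/18404*3/8 + 959/4601*1/16 + 10359/36808*1/16 + 14273/73616*3/8 + 7941/73616*1/4 = 959/4601 = pi_S1  (ok)
  3835/18404*3/16 + 959/4601*7/16 + 10359/36808*1/4 + 14273/73616*5/16 + 7941/73616*3/16 = 10359/36808 = pi_S2  (ok)
  3835/18404*1/8 + 959/4601*5/16 + 10359/36808*1/4 + 14273/73616*1/16 + 7941/73616*3/16 = 14273/73616 = pi_S3  (ok)
  3835/18404*1/16 + 959/4601*1/8 + 10359/36808*1/16 + 14273/73616*1/8 + 7941/73616*1/4 = 7941/73616 = pi_S4  (ok)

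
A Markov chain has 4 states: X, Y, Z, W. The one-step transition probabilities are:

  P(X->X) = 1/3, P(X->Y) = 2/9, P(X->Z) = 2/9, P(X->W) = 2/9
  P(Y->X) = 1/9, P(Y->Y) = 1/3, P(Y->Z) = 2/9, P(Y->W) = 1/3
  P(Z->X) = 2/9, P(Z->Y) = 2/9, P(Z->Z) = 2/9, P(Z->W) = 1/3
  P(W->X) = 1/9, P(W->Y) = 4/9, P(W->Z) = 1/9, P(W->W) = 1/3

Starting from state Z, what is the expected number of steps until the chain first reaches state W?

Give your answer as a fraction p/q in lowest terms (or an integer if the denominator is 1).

Answer: 288/89

Derivation:
Let h_i = expected steps to first reach W from state i.
Boundary: h_W = 0.
First-step equations for the other states:
  h_X = 1 + 1/3*h_X + 2/9*h_Y + 2/9*h_Z + 2/9*h_W
  h_Y = 1 + 1/9*h_X + 1/3*h_Y + 2/9*h_Z + 1/3*h_W
  h_Z = 1 + 2/9*h_X + 2/9*h_Y + 2/9*h_Z + 1/3*h_W

Substituting h_W = 0 and rearranging gives the linear system (I - Q) h = 1:
  [2/3, -2/9, -2/9] . (h_X, h_Y, h_Z) = 1
  [-1/9, 2/3, -2/9] . (h_X, h_Y, h_Z) = 1
  [-2/9, -2/9, 7/9] . (h_X, h_Y, h_Z) = 1

Solving yields:
  h_X = 324/89
  h_Y = 567/178
  h_Z = 288/89

Starting state is Z, so the expected hitting time is h_Z = 288/89.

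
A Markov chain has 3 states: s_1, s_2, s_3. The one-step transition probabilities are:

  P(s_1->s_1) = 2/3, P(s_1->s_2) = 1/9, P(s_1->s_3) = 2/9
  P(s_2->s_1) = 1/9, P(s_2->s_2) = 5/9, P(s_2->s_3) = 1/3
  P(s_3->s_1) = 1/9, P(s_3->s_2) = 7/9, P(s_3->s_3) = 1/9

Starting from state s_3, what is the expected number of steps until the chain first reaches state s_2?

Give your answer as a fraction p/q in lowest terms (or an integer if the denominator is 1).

Let h_i = expected steps to first reach s_2 from state i.
Boundary: h_s_2 = 0.
First-step equations for the other states:
  h_s_1 = 1 + 2/3*h_s_1 + 1/9*h_s_2 + 2/9*h_s_3
  h_s_3 = 1 + 1/9*h_s_1 + 7/9*h_s_2 + 1/9*h_s_3

Substituting h_s_2 = 0 and rearranging gives the linear system (I - Q) h = 1:
  [1/3, -2/9] . (h_s_1, h_s_3) = 1
  [-1/9, 8/9] . (h_s_1, h_s_3) = 1

Solving yields:
  h_s_1 = 45/11
  h_s_3 = 18/11

Starting state is s_3, so the expected hitting time is h_s_3 = 18/11.

Answer: 18/11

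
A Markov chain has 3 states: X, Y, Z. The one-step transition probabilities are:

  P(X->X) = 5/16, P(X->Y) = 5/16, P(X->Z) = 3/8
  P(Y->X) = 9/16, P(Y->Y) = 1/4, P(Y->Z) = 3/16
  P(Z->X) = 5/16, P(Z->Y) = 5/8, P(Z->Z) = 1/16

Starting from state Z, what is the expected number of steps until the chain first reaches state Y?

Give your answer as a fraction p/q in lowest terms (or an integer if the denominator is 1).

Answer: 256/135

Derivation:
Let h_i = expected steps to first reach Y from state i.
Boundary: h_Y = 0.
First-step equations for the other states:
  h_X = 1 + 5/16*h_X + 5/16*h_Y + 3/8*h_Z
  h_Z = 1 + 5/16*h_X + 5/8*h_Y + 1/16*h_Z

Substituting h_Y = 0 and rearranging gives the linear system (I - Q) h = 1:
  [11/16, -3/8] . (h_X, h_Z) = 1
  [-5/16, 15/16] . (h_X, h_Z) = 1

Solving yields:
  h_X = 112/45
  h_Z = 256/135

Starting state is Z, so the expected hitting time is h_Z = 256/135.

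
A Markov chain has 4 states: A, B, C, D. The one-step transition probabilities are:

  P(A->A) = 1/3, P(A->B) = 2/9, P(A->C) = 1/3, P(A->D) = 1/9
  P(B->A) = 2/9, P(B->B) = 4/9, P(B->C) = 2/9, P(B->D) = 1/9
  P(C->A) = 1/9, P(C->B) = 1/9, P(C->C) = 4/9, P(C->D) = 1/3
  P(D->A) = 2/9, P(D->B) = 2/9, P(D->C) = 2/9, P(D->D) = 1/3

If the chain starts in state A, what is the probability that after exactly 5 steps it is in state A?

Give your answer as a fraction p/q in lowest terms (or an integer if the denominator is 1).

Answer: 460/2187

Derivation:
Computing P^5 by repeated multiplication:
P^1 =
  A: [1/3, 2/9, 1/3, 1/9]
  B: [2/9, 4/9, 2/9, 1/9]
  C: [1/9, 1/9, 4/9, 1/3]
  D: [2/9, 2/9, 2/9, 1/3]
P^2 =
  A: [2/9, 19/81, 1/3, 17/81]
  B: [2/9, 8/27, 8/27, 5/27]
  C: [5/27, 16/81, 1/3, 23/81]
  D: [2/9, 20/81, 8/27, 19/81]
P^3 =
  A: [17/81, 173/729, 26/81, 169/729]
  B: [52/243, 62/243, 76/243, 53/243]
  C: [50/243, 167/729, 77/243, 181/729]
  D: [52/243, 178/729, 76/243, 167/729]
P^4 =
  A: [17/81, 1570/6561, 77/243, 1535/6561]
  B: [154/729, 178/729, 230/729, 167/729]
  C: [17/81, 1561/6561, 230/729, 1553/6561]
  D: [154/729, 1586/6561, 230/729, 1519/6561]
P^5 =
  A: [460/2187, 14183/59049, 691/2187, 13789/59049]
  B: [1382/6561, 176/729, 2072/6561, 1523/6561]
  C: [1381/6561, 14174/59049, 2071/6561, 13807/59049]
  D: [1382/6561, 14224/59049, 2072/6561, 13739/59049]

(P^5)[A -> A] = 460/2187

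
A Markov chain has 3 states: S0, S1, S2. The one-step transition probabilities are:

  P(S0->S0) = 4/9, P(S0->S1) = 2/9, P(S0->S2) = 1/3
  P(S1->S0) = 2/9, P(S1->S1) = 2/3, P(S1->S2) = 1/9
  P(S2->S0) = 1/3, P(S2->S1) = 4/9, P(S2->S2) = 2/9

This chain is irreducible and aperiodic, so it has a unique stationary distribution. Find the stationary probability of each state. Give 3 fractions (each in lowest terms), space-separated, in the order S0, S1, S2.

Answer: 17/54 13/27 11/54

Derivation:
The stationary distribution satisfies pi = pi * P, i.e.:
  pi_S0 = 4/9*pi_S0 + 2/9*pi_S1 + 1/3*pi_S2
  pi_S1 = 2/9*pi_S0 + 2/3*pi_S1 + 4/9*pi_S2
  pi_S2 = 1/3*pi_S0 + 1/9*pi_S1 + 2/9*pi_S2
with normalization: pi_S0 + pi_S1 + pi_S2 = 1.

Using the first 2 balance equations plus normalization, the linear system A*pi = b is:
  [-5/9, 2/9, 1/3] . pi = 0
  [2/9, -1/3, 4/9] . pi = 0
  [1, 1, 1] . pi = 1

Solving yields:
  pi_S0 = 17/54
  pi_S1 = 13/27
  pi_S2 = 11/54

Verification (pi * P):
  17/54*4/9 + 13/27*2/9 + 11/54*1/3 = 17/54 = pi_S0  (ok)
  17/54*2/9 + 13/27*2/3 + 11/54*4/9 = 13/27 = pi_S1  (ok)
  17/54*1/3 + 13/27*1/9 + 11/54*2/9 = 11/54 = pi_S2  (ok)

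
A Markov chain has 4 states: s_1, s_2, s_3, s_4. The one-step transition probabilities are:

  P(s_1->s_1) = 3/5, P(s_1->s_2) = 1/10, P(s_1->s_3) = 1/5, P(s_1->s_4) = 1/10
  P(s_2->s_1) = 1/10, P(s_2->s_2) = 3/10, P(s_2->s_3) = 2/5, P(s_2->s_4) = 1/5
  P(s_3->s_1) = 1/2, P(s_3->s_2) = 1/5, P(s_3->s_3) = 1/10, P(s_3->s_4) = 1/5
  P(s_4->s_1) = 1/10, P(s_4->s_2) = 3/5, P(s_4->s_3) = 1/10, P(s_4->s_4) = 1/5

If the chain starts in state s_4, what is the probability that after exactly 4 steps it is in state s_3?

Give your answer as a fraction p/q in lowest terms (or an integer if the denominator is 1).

Answer: 2181/10000

Derivation:
Computing P^4 by repeated multiplication:
P^1 =
  s_1: [3/5, 1/10, 1/5, 1/10]
  s_2: [1/10, 3/10, 2/5, 1/5]
  s_3: [1/2, 1/5, 1/10, 1/5]
  s_4: [1/10, 3/5, 1/10, 1/5]
P^2 =
  s_1: [12/25, 19/100, 19/100, 7/50]
  s_2: [31/100, 3/10, 1/5, 19/100]
  s_3: [39/100, 1/4, 21/100, 3/20]
  s_4: [19/100, 33/100, 29/100, 19/100]
P^3 =
  s_1: [52/125, 227/1000, 41/200, 19/125]
  s_2: [67/200, 11/40, 221/1000, 169/1000]
  s_3: [379/1000, 123/500, 107/500, 161/1000]
  s_4: [311/1000, 29/100, 109/500, 181/1000]
P^4 =
  s_1: [39/100, 2419/10000, 2097/10000, 99/625]
  s_2: [3559/10000, 327/1250, 27/125, 333/2000]
  s_3: [3751/10000, 2511/10000, 2117/10000, 1621/10000]
  s_4: [3427/10000, 2703/10000, 2181/10000, 1689/10000]

(P^4)[s_4 -> s_3] = 2181/10000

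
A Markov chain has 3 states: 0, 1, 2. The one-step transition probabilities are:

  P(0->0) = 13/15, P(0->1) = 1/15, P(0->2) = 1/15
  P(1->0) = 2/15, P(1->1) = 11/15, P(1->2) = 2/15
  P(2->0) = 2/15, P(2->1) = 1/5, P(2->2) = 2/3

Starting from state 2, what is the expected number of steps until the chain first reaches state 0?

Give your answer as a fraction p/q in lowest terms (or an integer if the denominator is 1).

Answer: 15/2

Derivation:
Let h_i = expected steps to first reach 0 from state i.
Boundary: h_0 = 0.
First-step equations for the other states:
  h_1 = 1 + 2/15*h_0 + 11/15*h_1 + 2/15*h_2
  h_2 = 1 + 2/15*h_0 + 1/5*h_1 + 2/3*h_2

Substituting h_0 = 0 and rearranging gives the linear system (I - Q) h = 1:
  [4/15, -2/15] . (h_1, h_2) = 1
  [-1/5, 1/3] . (h_1, h_2) = 1

Solving yields:
  h_1 = 15/2
  h_2 = 15/2

Starting state is 2, so the expected hitting time is h_2 = 15/2.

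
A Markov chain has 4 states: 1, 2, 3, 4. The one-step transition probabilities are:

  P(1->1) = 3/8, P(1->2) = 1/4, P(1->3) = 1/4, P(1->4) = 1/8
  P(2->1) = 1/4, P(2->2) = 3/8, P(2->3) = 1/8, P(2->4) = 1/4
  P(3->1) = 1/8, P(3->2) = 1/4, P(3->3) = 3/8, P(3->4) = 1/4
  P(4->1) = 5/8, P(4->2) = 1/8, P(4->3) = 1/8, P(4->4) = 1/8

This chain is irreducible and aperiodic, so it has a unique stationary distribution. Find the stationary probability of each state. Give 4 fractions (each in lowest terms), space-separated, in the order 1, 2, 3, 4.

The stationary distribution satisfies pi = pi * P, i.e.:
  pi_1 = 3/8*pi_1 + 1/4*pi_2 + 1/8*pi_3 + 5/8*pi_4
  pi_2 = 1/4*pi_1 + 3/8*pi_2 + 1/4*pi_3 + 1/8*pi_4
  pi_3 = 1/4*pi_1 + 1/8*pi_2 + 3/8*pi_3 + 1/8*pi_4
  pi_4 = 1/8*pi_1 + 1/4*pi_2 + 1/4*pi_3 + 1/8*pi_4
with normalization: pi_1 + pi_2 + pi_3 + pi_4 = 1.

Using the first 3 balance equations plus normalization, the linear system A*pi = b is:
  [-5/8, 1/4, 1/8, 5/8] . pi = 0
  [1/4, -5/8, 1/4, 1/8] . pi = 0
  [1/4, 1/8, -5/8, 1/8] . pi = 0
  [1, 1, 1, 1] . pi = 1

Solving yields:
  pi_1 = 1/3
  pi_2 = 7/27
  pi_3 = 2/9
  pi_4 = 5/27

Verification (pi * P):
  1/3*3/8 + 7/27*1/4 + 2/9*1/8 + 5/27*5/8 = 1/3 = pi_1  (ok)
  1/3*1/4 + 7/27*3/8 + 2/9*1/4 + 5/27*1/8 = 7/27 = pi_2  (ok)
  1/3*1/4 + 7/27*1/8 + 2/9*3/8 + 5/27*1/8 = 2/9 = pi_3  (ok)
  1/3*1/8 + 7/27*1/4 + 2/9*1/4 + 5/27*1/8 = 5/27 = pi_4  (ok)

Answer: 1/3 7/27 2/9 5/27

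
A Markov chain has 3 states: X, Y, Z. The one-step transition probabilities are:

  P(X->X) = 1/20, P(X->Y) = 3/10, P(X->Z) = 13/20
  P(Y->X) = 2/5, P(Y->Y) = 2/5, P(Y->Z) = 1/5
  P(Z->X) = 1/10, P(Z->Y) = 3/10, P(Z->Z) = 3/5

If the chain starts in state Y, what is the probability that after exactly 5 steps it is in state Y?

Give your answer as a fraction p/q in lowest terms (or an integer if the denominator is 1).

Answer: 16667/50000

Derivation:
Computing P^5 by repeated multiplication:
P^1 =
  X: [1/20, 3/10, 13/20]
  Y: [2/5, 2/5, 1/5]
  Z: [1/10, 3/10, 3/5]
P^2 =
  X: [3/16, 33/100, 193/400]
  Y: [1/5, 17/50, 23/50]
  Z: [37/200, 33/100, 97/200]
P^3 =
  X: [1517/8000, 333/1000, 3819/8000]
  Y: [24/125, 167/500, 237/500]
  Z: [759/4000, 333/1000, 1909/4000]
P^4 =
  X: [30467/160000, 3333/10000, 15241/32000]
  Y: [953/5000, 1667/5000, 119/250]
  Z: [15233/80000, 3333/10000, 38103/80000]
P^5 =
  X: [609501/3200000, 33333/100000, 1523843/3200000]
  Y: [19049/100000, 16667/50000, 47617/100000]
  Z: [304751/1600000, 33333/100000, 761921/1600000]

(P^5)[Y -> Y] = 16667/50000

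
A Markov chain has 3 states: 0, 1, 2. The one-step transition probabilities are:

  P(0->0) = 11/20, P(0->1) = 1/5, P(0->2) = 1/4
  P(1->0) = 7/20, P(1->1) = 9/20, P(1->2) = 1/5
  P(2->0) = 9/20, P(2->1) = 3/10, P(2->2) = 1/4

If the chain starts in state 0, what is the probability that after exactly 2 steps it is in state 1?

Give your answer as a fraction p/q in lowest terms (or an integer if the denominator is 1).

Computing P^2 by repeated multiplication:
P^1 =
  0: [11/20, 1/5, 1/4]
  1: [7/20, 9/20, 1/5]
  2: [9/20, 3/10, 1/4]
P^2 =
  0: [97/200, 11/40, 6/25]
  1: [11/25, 133/400, 91/400]
  2: [93/200, 3/10, 47/200]

(P^2)[0 -> 1] = 11/40

Answer: 11/40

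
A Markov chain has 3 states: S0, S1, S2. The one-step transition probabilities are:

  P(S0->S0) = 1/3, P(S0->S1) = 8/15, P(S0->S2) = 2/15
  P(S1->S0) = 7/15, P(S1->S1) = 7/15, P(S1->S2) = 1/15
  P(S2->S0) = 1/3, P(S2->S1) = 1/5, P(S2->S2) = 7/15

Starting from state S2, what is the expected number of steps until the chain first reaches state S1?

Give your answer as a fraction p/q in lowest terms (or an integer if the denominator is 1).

Let h_i = expected steps to first reach S1 from state i.
Boundary: h_S1 = 0.
First-step equations for the other states:
  h_S0 = 1 + 1/3*h_S0 + 8/15*h_S1 + 2/15*h_S2
  h_S2 = 1 + 1/3*h_S0 + 1/5*h_S1 + 7/15*h_S2

Substituting h_S1 = 0 and rearranging gives the linear system (I - Q) h = 1:
  [2/3, -2/15] . (h_S0, h_S2) = 1
  [-1/3, 8/15] . (h_S0, h_S2) = 1

Solving yields:
  h_S0 = 15/7
  h_S2 = 45/14

Starting state is S2, so the expected hitting time is h_S2 = 45/14.

Answer: 45/14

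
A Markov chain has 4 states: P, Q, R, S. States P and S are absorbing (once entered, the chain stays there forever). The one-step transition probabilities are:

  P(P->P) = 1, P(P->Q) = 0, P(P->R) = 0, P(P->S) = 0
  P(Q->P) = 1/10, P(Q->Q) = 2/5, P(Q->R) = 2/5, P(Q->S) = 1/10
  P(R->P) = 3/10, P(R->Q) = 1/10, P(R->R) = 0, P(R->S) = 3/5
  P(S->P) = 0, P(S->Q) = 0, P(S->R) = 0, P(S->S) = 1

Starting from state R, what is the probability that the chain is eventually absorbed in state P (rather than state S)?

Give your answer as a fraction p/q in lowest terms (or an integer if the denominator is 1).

Answer: 19/56

Derivation:
Let a_i = P(absorbed in P | start in state i).
Boundary conditions: a_P = 1, a_S = 0.
For each transient state i, a_i = sum_j P(i->j) * a_j:
  a_Q = 1/10*a_P + 2/5*a_Q + 2/5*a_R + 1/10*a_S
  a_R = 3/10*a_P + 1/10*a_Q + 0*a_R + 3/5*a_S

Substituting a_P = 1 and a_S = 0, rearrange to (I - Q) a = r where r[i] = P(i -> P):
  [3/5, -2/5] . (a_Q, a_R) = 1/10
  [-1/10, 1] . (a_Q, a_R) = 3/10

Solving yields:
  a_Q = 11/28
  a_R = 19/56

Starting state is R, so the absorption probability is a_R = 19/56.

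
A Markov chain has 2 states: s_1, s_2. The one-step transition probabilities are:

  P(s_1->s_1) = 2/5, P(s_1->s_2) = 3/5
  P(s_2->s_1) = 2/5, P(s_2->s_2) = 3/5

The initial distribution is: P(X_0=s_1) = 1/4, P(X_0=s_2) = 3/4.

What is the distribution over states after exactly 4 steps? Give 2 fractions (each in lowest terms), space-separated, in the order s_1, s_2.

Propagating the distribution step by step (d_{t+1} = d_t * P):
d_0 = (s_1=1/4, s_2=3/4)
  d_1[s_1] = 1/4*2/5 + 3/4*2/5 = 2/5
  d_1[s_2] = 1/4*3/5 + 3/4*3/5 = 3/5
d_1 = (s_1=2/5, s_2=3/5)
  d_2[s_1] = 2/5*2/5 + 3/5*2/5 = 2/5
  d_2[s_2] = 2/5*3/5 + 3/5*3/5 = 3/5
d_2 = (s_1=2/5, s_2=3/5)
  d_3[s_1] = 2/5*2/5 + 3/5*2/5 = 2/5
  d_3[s_2] = 2/5*3/5 + 3/5*3/5 = 3/5
d_3 = (s_1=2/5, s_2=3/5)
  d_4[s_1] = 2/5*2/5 + 3/5*2/5 = 2/5
  d_4[s_2] = 2/5*3/5 + 3/5*3/5 = 3/5
d_4 = (s_1=2/5, s_2=3/5)

Answer: 2/5 3/5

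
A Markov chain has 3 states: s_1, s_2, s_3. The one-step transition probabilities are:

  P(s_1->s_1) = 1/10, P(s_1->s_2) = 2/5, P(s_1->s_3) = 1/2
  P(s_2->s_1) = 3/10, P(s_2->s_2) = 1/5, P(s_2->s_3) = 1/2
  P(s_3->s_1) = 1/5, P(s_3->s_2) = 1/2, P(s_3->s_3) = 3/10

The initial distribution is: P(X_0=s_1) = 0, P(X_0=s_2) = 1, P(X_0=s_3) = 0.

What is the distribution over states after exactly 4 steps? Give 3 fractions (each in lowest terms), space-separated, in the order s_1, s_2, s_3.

Propagating the distribution step by step (d_{t+1} = d_t * P):
d_0 = (s_1=0, s_2=1, s_3=0)
  d_1[s_1] = 0*1/10 + 1*3/10 + 0*1/5 = 3/10
  d_1[s_2] = 0*2/5 + 1*1/5 + 0*1/2 = 1/5
  d_1[s_3] = 0*1/2 + 1*1/2 + 0*3/10 = 1/2
d_1 = (s_1=3/10, s_2=1/5, s_3=1/2)
  d_2[s_1] = 3/10*1/10 + 1/5*3/10 + 1/2*1/5 = 19/100
  d_2[s_2] = 3/10*2/5 + 1/5*1/5 + 1/2*1/2 = 41/100
  d_2[s_3] = 3/10*1/2 + 1/5*1/2 + 1/2*3/10 = 2/5
d_2 = (s_1=19/100, s_2=41/100, s_3=2/5)
  d_3[s_1] = 19/100*1/10 + 41/100*3/10 + 2/5*1/5 = 111/500
  d_3[s_2] = 19/100*2/5 + 41/100*1/5 + 2/5*1/2 = 179/500
  d_3[s_3] = 19/100*1/2 + 41/100*1/2 + 2/5*3/10 = 21/50
d_3 = (s_1=111/500, s_2=179/500, s_3=21/50)
  d_4[s_1] = 111/500*1/10 + 179/500*3/10 + 21/50*1/5 = 267/1250
  d_4[s_2] = 111/500*2/5 + 179/500*1/5 + 21/50*1/2 = 463/1250
  d_4[s_3] = 111/500*1/2 + 179/500*1/2 + 21/50*3/10 = 52/125
d_4 = (s_1=267/1250, s_2=463/1250, s_3=52/125)

Answer: 267/1250 463/1250 52/125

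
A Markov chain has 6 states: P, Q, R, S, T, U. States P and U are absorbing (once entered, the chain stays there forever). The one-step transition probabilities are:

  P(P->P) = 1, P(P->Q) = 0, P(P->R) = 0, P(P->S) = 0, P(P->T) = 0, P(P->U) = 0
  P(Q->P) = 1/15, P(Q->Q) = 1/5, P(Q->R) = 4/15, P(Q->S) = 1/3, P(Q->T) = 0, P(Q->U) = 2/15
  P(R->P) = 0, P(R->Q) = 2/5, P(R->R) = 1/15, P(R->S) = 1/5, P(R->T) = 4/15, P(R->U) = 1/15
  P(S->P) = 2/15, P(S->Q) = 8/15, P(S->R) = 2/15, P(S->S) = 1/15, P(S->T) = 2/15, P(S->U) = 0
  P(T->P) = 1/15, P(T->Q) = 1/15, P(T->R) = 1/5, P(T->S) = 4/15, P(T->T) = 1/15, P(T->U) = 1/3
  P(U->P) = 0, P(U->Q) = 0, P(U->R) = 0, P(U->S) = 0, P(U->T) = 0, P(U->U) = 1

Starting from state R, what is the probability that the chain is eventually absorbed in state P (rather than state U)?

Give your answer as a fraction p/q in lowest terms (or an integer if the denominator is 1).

Answer: 2285/6392

Derivation:
Let a_i = P(absorbed in P | start in state i).
Boundary conditions: a_P = 1, a_U = 0.
For each transient state i, a_i = sum_j P(i->j) * a_j:
  a_Q = 1/15*a_P + 1/5*a_Q + 4/15*a_R + 1/3*a_S + 0*a_T + 2/15*a_U
  a_R = 0*a_P + 2/5*a_Q + 1/15*a_R + 1/5*a_S + 4/15*a_T + 1/15*a_U
  a_S = 2/15*a_P + 8/15*a_Q + 2/15*a_R + 1/15*a_S + 2/15*a_T + 0*a_U
  a_T = 1/15*a_P + 1/15*a_Q + 1/5*a_R + 4/15*a_S + 1/15*a_T + 1/3*a_U

Substituting a_P = 1 and a_U = 0, rearrange to (I - Q) a = r where r[i] = P(i -> P):
  [4/5, -4/15, -1/3, 0] . (a_Q, a_R, a_S, a_T) = 1/15
  [-2/5, 14/15, -1/5, -4/15] . (a_Q, a_R, a_S, a_T) = 0
  [-8/15, -2/15, 14/15, -2/15] . (a_Q, a_R, a_S, a_T) = 2/15
  [-1/15, -1/5, -4/15, 14/15] . (a_Q, a_R, a_S, a_T) = 1/15

Solving yields:
  a_Q = 2531/6392
  a_R = 2285/6392
  a_S = 371/799
  a_T = 1975/6392

Starting state is R, so the absorption probability is a_R = 2285/6392.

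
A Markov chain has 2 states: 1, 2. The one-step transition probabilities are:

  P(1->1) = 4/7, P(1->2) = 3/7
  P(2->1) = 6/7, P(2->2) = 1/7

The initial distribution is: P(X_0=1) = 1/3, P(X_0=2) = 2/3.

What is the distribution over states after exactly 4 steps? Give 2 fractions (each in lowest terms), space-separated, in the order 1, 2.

Answer: 4786/7203 2417/7203

Derivation:
Propagating the distribution step by step (d_{t+1} = d_t * P):
d_0 = (1=1/3, 2=2/3)
  d_1[1] = 1/3*4/7 + 2/3*6/7 = 16/21
  d_1[2] = 1/3*3/7 + 2/3*1/7 = 5/21
d_1 = (1=16/21, 2=5/21)
  d_2[1] = 16/21*4/7 + 5/21*6/7 = 94/147
  d_2[2] = 16/21*3/7 + 5/21*1/7 = 53/147
d_2 = (1=94/147, 2=53/147)
  d_3[1] = 94/147*4/7 + 53/147*6/7 = 694/1029
  d_3[2] = 94/147*3/7 + 53/147*1/7 = 335/1029
d_3 = (1=694/1029, 2=335/1029)
  d_4[1] = 694/1029*4/7 + 335/1029*6/7 = 4786/7203
  d_4[2] = 694/1029*3/7 + 335/1029*1/7 = 2417/7203
d_4 = (1=4786/7203, 2=2417/7203)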